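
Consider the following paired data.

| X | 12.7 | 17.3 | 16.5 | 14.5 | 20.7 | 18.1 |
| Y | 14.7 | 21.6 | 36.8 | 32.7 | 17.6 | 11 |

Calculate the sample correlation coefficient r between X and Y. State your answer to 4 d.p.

n = 6, ΣX = 99.8, ΣY = 134.4, ΣX² = 1699.18, ΣY² = 3536.94, ΣXY = 2205.14
nΣXY − ΣXΣY = 13230.84 − 13413.12 = -182.28
nΣX² − (ΣX)² = 10195.08 − 9960.04 = 235.04; nΣY² − (ΣY)² = 21221.64 − 18063.36 = 3158.28
r = -182.28 / √(235.04 × 3158.28) = -182.28 / 861.5812 ≈ -0.2116

-0.2116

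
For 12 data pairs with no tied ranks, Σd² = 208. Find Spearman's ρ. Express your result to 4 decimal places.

ρ = 1 − 6Σd² / [n(n²−1)] = 1 − 6×208 / (12×143)
  = 1 − 1248/1716 = 1 − 0.72727 ≈ 0.2727

0.2727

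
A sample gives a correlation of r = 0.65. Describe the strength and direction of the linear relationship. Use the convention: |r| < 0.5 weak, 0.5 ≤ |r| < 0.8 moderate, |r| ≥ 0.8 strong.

moderate positive

r = 0.65 > 0 so the relationship is positive.
|r| = 0.65, which falls in the moderate range.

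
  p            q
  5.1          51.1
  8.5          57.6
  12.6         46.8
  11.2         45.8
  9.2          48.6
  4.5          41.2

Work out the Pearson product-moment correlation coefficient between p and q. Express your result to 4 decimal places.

0.0690

n = 6, Σp = 51.1, Σq = 291.1, Σp² = 487.35, Σq² = 14276.25, Σpq = 2485.37
nΣpq − ΣpΣq = 14912.22 − 14875.21 = 37.01
nΣp² − (Σp)² = 2924.1 − 2611.21 = 312.89; nΣq² − (Σq)² = 85657.5 − 84739.21 = 918.29
r = 37.01 / √(312.89 × 918.29) = 37.01 / 536.0259 ≈ 0.0690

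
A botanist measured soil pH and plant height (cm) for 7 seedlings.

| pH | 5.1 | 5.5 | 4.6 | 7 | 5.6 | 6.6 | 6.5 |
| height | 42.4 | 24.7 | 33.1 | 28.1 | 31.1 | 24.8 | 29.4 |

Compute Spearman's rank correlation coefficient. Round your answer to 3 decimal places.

Rank pH: 2, 3, 1, 7, 4, 6, 5
Rank height: 7, 1, 6, 3, 5, 2, 4
d = rank(pH) − rank(height): -5, 2, -5, 4, -1, 4, 1; Σd² = 88
ρ = 1 − 6Σd² / [n(n²−1)] = 1 − 6×88 / (7×48) = 1 − 528/336 ≈ -0.571

-0.571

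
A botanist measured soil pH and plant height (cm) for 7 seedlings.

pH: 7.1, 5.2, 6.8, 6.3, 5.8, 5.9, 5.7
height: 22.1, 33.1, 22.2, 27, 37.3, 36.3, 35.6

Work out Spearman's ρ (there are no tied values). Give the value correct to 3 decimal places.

-0.679

Rank pH: 7, 1, 6, 5, 3, 4, 2
Rank height: 1, 4, 2, 3, 7, 6, 5
d = rank(pH) − rank(height): 6, -3, 4, 2, -4, -2, -3; Σd² = 94
ρ = 1 − 6Σd² / [n(n²−1)] = 1 − 6×94 / (7×48) = 1 − 564/336 ≈ -0.679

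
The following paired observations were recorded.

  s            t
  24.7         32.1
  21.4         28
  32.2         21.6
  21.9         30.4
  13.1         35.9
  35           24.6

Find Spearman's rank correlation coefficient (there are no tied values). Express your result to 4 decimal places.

Rank s: 4, 2, 5, 3, 1, 6
Rank t: 5, 3, 1, 4, 6, 2
d = rank(s) − rank(t): -1, -1, 4, -1, -5, 4; Σd² = 60
ρ = 1 − 6Σd² / [n(n²−1)] = 1 − 6×60 / (6×35) = 1 − 360/210 ≈ -0.7143

-0.7143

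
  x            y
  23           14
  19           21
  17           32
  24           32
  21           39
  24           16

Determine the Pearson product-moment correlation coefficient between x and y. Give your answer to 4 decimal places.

n = 6, Σx = 128, Σy = 154, Σx² = 2772, Σy² = 4462, Σxy = 3236
nΣxy − ΣxΣy = 19416 − 19712 = -296
nΣx² − (Σx)² = 16632 − 16384 = 248; nΣy² − (Σy)² = 26772 − 23716 = 3056
r = -296 / √(248 × 3056) = -296 / 870.5676 ≈ -0.3400

-0.3400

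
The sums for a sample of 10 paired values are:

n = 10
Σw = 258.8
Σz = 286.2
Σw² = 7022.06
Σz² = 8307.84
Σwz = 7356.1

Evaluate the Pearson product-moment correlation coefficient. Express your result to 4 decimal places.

-0.2608

r = (nΣwz − ΣwΣz) / √[(nΣw² − (Σw)²)(nΣz² − (Σz)²)]
Numerator: 10×7356.1 − 258.8×286.2 = -507.56
Denominator: √[(70220.6 − 66977.44)(83078.4 − 81910.44)] = √[3243.16 × 1167.96] = 1946.2480
r = -507.56 / 1946.2480 ≈ -0.2608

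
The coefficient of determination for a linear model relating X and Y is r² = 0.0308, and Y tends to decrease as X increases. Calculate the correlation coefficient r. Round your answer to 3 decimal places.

-0.175

|r| = √0.0308 = 0.175
The association is negative, so r = −0.175.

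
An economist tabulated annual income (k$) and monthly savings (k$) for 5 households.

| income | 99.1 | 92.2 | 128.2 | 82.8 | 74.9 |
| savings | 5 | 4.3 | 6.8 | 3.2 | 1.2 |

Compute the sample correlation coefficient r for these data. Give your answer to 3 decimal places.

n = 5, Σx = 477.2, Σy = 20.5, Σx² = 47222.74, Σy² = 101.41, Σxy = 2118.56
nΣxy − ΣxΣy = 10592.8 − 9782.6 = 810.2
nΣx² − (Σx)² = 236113.7 − 227719.84 = 8393.86; nΣy² − (Σy)² = 507.05 − 420.25 = 86.8
r = 810.2 / √(8393.86 × 86.8) = 810.2 / 853.5731 ≈ 0.949

0.949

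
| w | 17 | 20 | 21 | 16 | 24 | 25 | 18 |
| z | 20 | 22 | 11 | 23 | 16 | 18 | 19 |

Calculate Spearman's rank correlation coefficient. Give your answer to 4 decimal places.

Rank w: 2, 4, 5, 1, 6, 7, 3
Rank z: 5, 6, 1, 7, 2, 3, 4
d = rank(w) − rank(z): -3, -2, 4, -6, 4, 4, -1; Σd² = 98
ρ = 1 − 6Σd² / [n(n²−1)] = 1 − 6×98 / (7×48) = 1 − 588/336 ≈ -0.7500

-0.7500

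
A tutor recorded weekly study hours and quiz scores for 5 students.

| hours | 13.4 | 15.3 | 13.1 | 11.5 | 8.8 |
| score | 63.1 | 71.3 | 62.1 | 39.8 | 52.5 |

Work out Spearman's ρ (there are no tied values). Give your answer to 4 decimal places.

0.9000

Rank hours: 4, 5, 3, 2, 1
Rank score: 4, 5, 3, 1, 2
d = rank(hours) − rank(score): 0, 0, 0, 1, -1; Σd² = 2
ρ = 1 − 6Σd² / [n(n²−1)] = 1 − 6×2 / (5×24) = 1 − 12/120 ≈ 0.9000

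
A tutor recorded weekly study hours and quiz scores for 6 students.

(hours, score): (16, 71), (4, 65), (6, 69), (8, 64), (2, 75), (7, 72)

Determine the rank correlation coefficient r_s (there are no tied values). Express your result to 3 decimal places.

-0.314

Rank hours: 6, 2, 3, 5, 1, 4
Rank score: 4, 2, 3, 1, 6, 5
d = rank(hours) − rank(score): 2, 0, 0, 4, -5, -1; Σd² = 46
ρ = 1 − 6Σd² / [n(n²−1)] = 1 − 6×46 / (6×35) = 1 − 276/210 ≈ -0.314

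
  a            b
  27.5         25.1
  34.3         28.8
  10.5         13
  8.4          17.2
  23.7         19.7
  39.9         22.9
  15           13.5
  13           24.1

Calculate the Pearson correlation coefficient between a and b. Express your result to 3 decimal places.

0.684

n = 8, Σa = 172.3, Σb = 164.3, Σa² = 4661.25, Σb² = 3599.85, Σab = 3855.47
nΣab − ΣaΣb = 30843.76 − 28308.89 = 2534.87
nΣa² − (Σa)² = 37290 − 29687.29 = 7602.71; nΣb² − (Σb)² = 28798.8 − 26994.49 = 1804.31
r = 2534.87 / √(7602.71 × 1804.31) = 2534.87 / 3703.7340 ≈ 0.684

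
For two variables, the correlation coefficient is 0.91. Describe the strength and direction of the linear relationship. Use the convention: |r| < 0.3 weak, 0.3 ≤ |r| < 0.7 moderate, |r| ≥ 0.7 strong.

r = 0.91 > 0 so the relationship is positive.
|r| = 0.91, which falls in the strong range.

strong positive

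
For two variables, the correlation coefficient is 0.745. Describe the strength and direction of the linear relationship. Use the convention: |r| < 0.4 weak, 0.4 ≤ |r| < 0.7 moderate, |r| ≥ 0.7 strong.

r = 0.745 > 0 so the relationship is positive.
|r| = 0.745, which falls in the strong range.

strong positive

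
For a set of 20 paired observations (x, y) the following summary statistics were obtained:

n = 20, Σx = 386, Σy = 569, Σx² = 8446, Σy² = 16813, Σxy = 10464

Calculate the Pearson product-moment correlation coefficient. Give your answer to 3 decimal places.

-0.656

r = (nΣxy − ΣxΣy) / √[(nΣx² − (Σx)²)(nΣy² − (Σy)²)]
Numerator: 20×10464 − 386×569 = -10354
Denominator: √[(168920 − 148996)(336260 − 323761)] = √[19924 × 12499] = 15780.6868
r = -10354 / 15780.6868 ≈ -0.656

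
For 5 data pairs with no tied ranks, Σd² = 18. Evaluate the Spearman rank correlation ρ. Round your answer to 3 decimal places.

ρ = 1 − 6Σd² / [n(n²−1)] = 1 − 6×18 / (5×24)
  = 1 − 108/120 = 1 − 0.9000 ≈ 0.100

0.100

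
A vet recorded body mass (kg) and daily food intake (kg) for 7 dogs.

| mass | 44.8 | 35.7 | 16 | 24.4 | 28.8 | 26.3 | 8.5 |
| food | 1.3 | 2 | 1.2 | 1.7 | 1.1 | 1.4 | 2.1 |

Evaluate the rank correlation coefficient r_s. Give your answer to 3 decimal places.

-0.286

Rank mass: 7, 6, 2, 3, 5, 4, 1
Rank food: 3, 6, 2, 5, 1, 4, 7
d = rank(mass) − rank(food): 4, 0, 0, -2, 4, 0, -6; Σd² = 72
ρ = 1 − 6Σd² / [n(n²−1)] = 1 − 6×72 / (7×48) = 1 − 432/336 ≈ -0.286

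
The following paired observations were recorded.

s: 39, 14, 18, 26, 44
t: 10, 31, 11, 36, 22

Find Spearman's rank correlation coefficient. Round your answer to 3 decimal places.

-0.300

Rank s: 4, 1, 2, 3, 5
Rank t: 1, 4, 2, 5, 3
d = rank(s) − rank(t): 3, -3, 0, -2, 2; Σd² = 26
ρ = 1 − 6Σd² / [n(n²−1)] = 1 − 6×26 / (5×24) = 1 − 156/120 ≈ -0.300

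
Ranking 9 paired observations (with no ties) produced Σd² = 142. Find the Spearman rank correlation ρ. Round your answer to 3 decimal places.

-0.183

ρ = 1 − 6Σd² / [n(n²−1)] = 1 − 6×142 / (9×80)
  = 1 − 852/720 = 1 − 1.1833 ≈ -0.183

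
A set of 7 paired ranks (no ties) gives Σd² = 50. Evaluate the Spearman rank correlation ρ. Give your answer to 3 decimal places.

ρ = 1 − 6Σd² / [n(n²−1)] = 1 − 6×50 / (7×48)
  = 1 − 300/336 = 1 − 0.8929 ≈ 0.107

0.107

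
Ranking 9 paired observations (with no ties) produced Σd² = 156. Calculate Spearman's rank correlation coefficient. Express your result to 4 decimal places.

ρ = 1 − 6Σd² / [n(n²−1)] = 1 − 6×156 / (9×80)
  = 1 − 936/720 = 1 − 1.30000 ≈ -0.3000

-0.3000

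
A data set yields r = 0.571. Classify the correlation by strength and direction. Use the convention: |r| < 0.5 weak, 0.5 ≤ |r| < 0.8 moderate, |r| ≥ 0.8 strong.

moderate positive

r = 0.571 > 0 so the relationship is positive.
|r| = 0.571, which falls in the moderate range.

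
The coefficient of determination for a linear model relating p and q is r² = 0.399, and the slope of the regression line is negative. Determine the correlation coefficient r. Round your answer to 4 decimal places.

-0.6317

|r| = √0.399 = 0.6317
The association is negative, so r = −0.6317.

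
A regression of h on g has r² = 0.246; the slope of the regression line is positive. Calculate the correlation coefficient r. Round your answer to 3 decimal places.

0.496

|r| = √0.246 = 0.496
The association is positive, so r = 0.496.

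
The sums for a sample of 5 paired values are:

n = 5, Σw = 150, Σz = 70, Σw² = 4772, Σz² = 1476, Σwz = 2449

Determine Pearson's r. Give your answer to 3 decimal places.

0.950

r = (nΣwz − ΣwΣz) / √[(nΣw² − (Σw)²)(nΣz² − (Σz)²)]
Numerator: 5×2449 − 150×70 = 1745
Denominator: √[(23860 − 22500)(7380 − 4900)] = √[1360 × 2480] = 1836.5184
r = 1745 / 1836.5184 ≈ 0.950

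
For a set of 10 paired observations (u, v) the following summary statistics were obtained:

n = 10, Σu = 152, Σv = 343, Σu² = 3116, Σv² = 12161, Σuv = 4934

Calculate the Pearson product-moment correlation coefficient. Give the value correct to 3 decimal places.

-0.495

r = (nΣuv − ΣuΣv) / √[(nΣu² − (Σu)²)(nΣv² − (Σv)²)]
Numerator: 10×4934 − 152×343 = -2796
Denominator: √[(31160 − 23104)(121610 − 117649)] = √[8056 × 3961] = 5648.8774
r = -2796 / 5648.8774 ≈ -0.495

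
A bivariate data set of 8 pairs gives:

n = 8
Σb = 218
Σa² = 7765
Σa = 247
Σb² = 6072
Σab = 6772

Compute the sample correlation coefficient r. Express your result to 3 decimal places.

r = (nΣab − ΣaΣb) / √[(nΣa² − (Σa)²)(nΣb² − (Σb)²)]
Numerator: 8×6772 − 247×218 = 330
Denominator: √[(62120 − 61009)(48576 − 47524)] = √[1111 × 1052] = 1081.0976
r = 330 / 1081.0976 ≈ 0.305

0.305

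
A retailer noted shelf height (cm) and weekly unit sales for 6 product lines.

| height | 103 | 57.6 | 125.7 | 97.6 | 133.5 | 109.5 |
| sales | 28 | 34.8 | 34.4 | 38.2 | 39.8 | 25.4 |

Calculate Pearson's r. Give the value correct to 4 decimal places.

n = 6, Σx = 626.9, Σy = 200.6, Σx² = 69065.51, Σy² = 6866.84, Σxy = 21035.48
nΣxy − ΣxΣy = 126212.88 − 125756.14 = 456.74
nΣx² − (Σx)² = 414393.06 − 393003.61 = 21389.45; nΣy² − (Σy)² = 41201.04 − 40240.36 = 960.68
r = 456.74 / √(21389.45 × 960.68) = 456.74 / 4533.0362 ≈ 0.1008

0.1008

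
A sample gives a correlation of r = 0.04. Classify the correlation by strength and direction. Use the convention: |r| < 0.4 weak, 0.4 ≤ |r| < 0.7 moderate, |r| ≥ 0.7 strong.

weak positive

r = 0.04 > 0 so the relationship is positive.
|r| = 0.04, which falls in the weak range.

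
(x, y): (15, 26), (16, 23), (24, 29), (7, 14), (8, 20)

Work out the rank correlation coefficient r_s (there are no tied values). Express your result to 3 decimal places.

Rank x: 3, 4, 5, 1, 2
Rank y: 4, 3, 5, 1, 2
d = rank(x) − rank(y): -1, 1, 0, 0, 0; Σd² = 2
ρ = 1 − 6Σd² / [n(n²−1)] = 1 − 6×2 / (5×24) = 1 − 12/120 ≈ 0.900

0.900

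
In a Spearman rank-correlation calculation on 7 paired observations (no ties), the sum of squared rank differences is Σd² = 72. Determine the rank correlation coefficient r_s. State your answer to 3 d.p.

-0.286

ρ = 1 − 6Σd² / [n(n²−1)] = 1 − 6×72 / (7×48)
  = 1 − 432/336 = 1 − 1.2857 ≈ -0.286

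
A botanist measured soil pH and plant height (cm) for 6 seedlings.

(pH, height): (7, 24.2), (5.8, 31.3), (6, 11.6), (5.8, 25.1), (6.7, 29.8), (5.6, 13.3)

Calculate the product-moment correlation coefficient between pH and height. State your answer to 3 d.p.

n = 6, Σx = 36.9, Σy = 135.3, Σx² = 228.53, Σy² = 3394.83, Σxy = 840.26
nΣxy − ΣxΣy = 5041.56 − 4992.57 = 48.99
nΣx² − (Σx)² = 1371.18 − 1361.61 = 9.57; nΣy² − (Σy)² = 20368.98 − 18306.09 = 2062.89
r = 48.99 / √(9.57 × 2062.89) = 48.99 / 140.5057 ≈ 0.349

0.349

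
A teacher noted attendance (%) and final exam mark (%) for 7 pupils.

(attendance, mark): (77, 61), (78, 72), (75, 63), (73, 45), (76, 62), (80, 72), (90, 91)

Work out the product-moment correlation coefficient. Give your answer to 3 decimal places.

n = 7, Σx = 549, Σy = 466, Σx² = 43243, Σy² = 32208, Σxy = 36985
nΣxy − ΣxΣy = 258895 − 255834 = 3061
nΣx² − (Σx)² = 302701 − 301401 = 1300; nΣy² − (Σy)² = 225456 − 217156 = 8300
r = 3061 / √(1300 × 8300) = 3061 / 3284.8135 ≈ 0.932

0.932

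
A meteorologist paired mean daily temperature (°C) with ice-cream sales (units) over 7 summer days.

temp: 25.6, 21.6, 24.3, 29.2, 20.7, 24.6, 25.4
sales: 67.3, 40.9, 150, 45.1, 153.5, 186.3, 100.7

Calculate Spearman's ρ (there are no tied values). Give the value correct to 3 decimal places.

Rank temp: 6, 2, 3, 7, 1, 4, 5
Rank sales: 3, 1, 5, 2, 6, 7, 4
d = rank(temp) − rank(sales): 3, 1, -2, 5, -5, -3, 1; Σd² = 74
ρ = 1 − 6Σd² / [n(n²−1)] = 1 − 6×74 / (7×48) = 1 − 444/336 ≈ -0.321

-0.321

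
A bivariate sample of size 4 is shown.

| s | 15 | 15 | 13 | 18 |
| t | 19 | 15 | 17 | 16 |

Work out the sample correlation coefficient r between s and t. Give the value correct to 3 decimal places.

-0.260

n = 4, Σs = 61, Σt = 67, Σs² = 943, Σt² = 1131, Σst = 1019
nΣst − ΣsΣt = 4076 − 4087 = -11
nΣs² − (Σs)² = 3772 − 3721 = 51; nΣt² − (Σt)² = 4524 − 4489 = 35
r = -11 / √(51 × 35) = -11 / 42.2493 ≈ -0.260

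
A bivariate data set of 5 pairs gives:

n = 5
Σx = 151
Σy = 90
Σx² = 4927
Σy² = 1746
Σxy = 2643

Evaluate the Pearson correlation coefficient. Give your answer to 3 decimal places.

-0.349

r = (nΣxy − ΣxΣy) / √[(nΣx² − (Σx)²)(nΣy² − (Σy)²)]
Numerator: 5×2643 − 151×90 = -375
Denominator: √[(24635 − 22801)(8730 − 8100)] = √[1834 × 630] = 1074.9046
r = -375 / 1074.9046 ≈ -0.349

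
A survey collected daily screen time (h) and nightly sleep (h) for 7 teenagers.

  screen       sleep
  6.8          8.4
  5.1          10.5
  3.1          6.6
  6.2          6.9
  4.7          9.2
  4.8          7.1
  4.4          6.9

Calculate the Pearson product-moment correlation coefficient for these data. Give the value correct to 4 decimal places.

n = 7, Σx = 35.1, Σy = 55.6, Σx² = 184.79, Σy² = 454.64, Σxy = 281.59
nΣxy − ΣxΣy = 1971.13 − 1951.56 = 19.57
nΣx² − (Σx)² = 1293.53 − 1232.01 = 61.52; nΣy² − (Σy)² = 3182.48 − 3091.36 = 91.12
r = 19.57 / √(61.52 × 91.12) = 19.57 / 74.8712 ≈ 0.2614

0.2614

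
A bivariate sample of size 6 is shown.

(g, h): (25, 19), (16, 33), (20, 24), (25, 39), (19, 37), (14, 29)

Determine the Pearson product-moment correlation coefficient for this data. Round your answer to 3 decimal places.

n = 6, Σg = 119, Σh = 181, Σg² = 2463, Σh² = 5757, Σgh = 3567
nΣgh − ΣgΣh = 21402 − 21539 = -137
nΣg² − (Σg)² = 14778 − 14161 = 617; nΣh² − (Σh)² = 34542 − 32761 = 1781
r = -137 / √(617 × 1781) = -137 / 1048.2733 ≈ -0.131

-0.131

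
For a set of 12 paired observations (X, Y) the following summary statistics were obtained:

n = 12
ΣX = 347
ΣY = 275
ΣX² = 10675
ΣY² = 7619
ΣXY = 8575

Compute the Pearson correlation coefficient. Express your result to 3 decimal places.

r = (nΣXY − ΣXΣY) / √[(nΣX² − (ΣX)²)(nΣY² − (ΣY)²)]
Numerator: 12×8575 − 347×275 = 7475
Denominator: √[(128100 − 120409)(91428 − 75625)] = √[7691 × 15803] = 11024.5577
r = 7475 / 11024.5577 ≈ 0.678

0.678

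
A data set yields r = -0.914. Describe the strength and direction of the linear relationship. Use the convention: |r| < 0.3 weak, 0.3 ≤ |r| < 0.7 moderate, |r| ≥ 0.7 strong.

strong negative

r = -0.914 < 0 so the relationship is negative.
|r| = 0.914, which falls in the strong range.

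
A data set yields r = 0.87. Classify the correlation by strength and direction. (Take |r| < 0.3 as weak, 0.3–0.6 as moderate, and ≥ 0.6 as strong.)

r = 0.87 > 0 so the relationship is positive.
|r| = 0.87, which falls in the strong range.

strong positive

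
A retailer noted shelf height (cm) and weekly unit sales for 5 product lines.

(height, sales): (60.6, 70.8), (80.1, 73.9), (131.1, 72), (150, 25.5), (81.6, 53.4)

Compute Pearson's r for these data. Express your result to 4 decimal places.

n = 5, Σx = 503.4, Σy = 295.6, Σx² = 56434.14, Σy² = 19159.66, Σxy = 27831.51
nΣxy − ΣxΣy = 139157.55 − 148805.04 = -9647.49
nΣx² − (Σx)² = 282170.7 − 253411.56 = 28759.14; nΣy² − (Σy)² = 95798.3 − 87379.36 = 8418.94
r = -9647.49 / √(28759.14 × 8418.94) = -9647.49 / 15560.2530 ≈ -0.6200

-0.6200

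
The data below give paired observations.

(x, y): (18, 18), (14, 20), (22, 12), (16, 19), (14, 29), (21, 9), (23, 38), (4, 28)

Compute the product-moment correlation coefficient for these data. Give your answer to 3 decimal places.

n = 8, Σx = 132, Σy = 173, Σx² = 2442, Σy² = 4379, Σxy = 2753
nΣxy − ΣxΣy = 22024 − 22836 = -812
nΣx² − (Σx)² = 19536 − 17424 = 2112; nΣy² − (Σy)² = 35032 − 29929 = 5103
r = -812 / √(2112 × 5103) = -812 / 3282.9158 ≈ -0.247

-0.247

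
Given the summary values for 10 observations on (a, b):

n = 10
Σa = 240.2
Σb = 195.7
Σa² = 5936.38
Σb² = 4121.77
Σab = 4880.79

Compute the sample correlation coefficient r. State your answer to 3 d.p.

r = (nΣab − ΣaΣb) / √[(nΣa² − (Σa)²)(nΣb² − (Σb)²)]
Numerator: 10×4880.79 − 240.2×195.7 = 1800.76
Denominator: √[(59363.8 − 57696.04)(41217.7 − 38298.49)] = √[1667.76 × 2919.21] = 2206.4772
r = 1800.76 / 2206.4772 ≈ 0.816

0.816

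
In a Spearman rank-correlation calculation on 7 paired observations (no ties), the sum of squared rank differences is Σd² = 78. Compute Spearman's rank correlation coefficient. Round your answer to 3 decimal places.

-0.393

ρ = 1 − 6Σd² / [n(n²−1)] = 1 − 6×78 / (7×48)
  = 1 − 468/336 = 1 − 1.3929 ≈ -0.393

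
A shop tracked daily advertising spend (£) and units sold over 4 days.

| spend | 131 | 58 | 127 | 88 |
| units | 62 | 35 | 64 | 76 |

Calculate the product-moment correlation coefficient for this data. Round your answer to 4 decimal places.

n = 4, Σx = 404, Σy = 237, Σx² = 44398, Σy² = 14941, Σxy = 24968
nΣxy − ΣxΣy = 99872 − 95748 = 4124
nΣx² − (Σx)² = 177592 − 163216 = 14376; nΣy² − (Σy)² = 59764 − 56169 = 3595
r = 4124 / √(14376 × 3595) = 4124 / 7188.9999 ≈ 0.5737

0.5737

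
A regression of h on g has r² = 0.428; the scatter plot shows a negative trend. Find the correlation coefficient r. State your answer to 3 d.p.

-0.654

|r| = √0.428 = 0.654
The association is negative, so r = −0.654.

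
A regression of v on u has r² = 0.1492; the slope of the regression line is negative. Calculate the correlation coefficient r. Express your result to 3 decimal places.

-0.386

|r| = √0.1492 = 0.386
The association is negative, so r = −0.386.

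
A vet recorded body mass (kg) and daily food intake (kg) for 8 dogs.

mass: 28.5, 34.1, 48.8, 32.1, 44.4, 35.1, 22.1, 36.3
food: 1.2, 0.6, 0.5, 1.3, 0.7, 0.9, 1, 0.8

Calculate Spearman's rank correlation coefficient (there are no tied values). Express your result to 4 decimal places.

-0.7619

Rank mass: 2, 4, 8, 3, 7, 5, 1, 6
Rank food: 7, 2, 1, 8, 3, 5, 6, 4
d = rank(mass) − rank(food): -5, 2, 7, -5, 4, 0, -5, 2; Σd² = 148
ρ = 1 − 6Σd² / [n(n²−1)] = 1 − 6×148 / (8×63) = 1 − 888/504 ≈ -0.7619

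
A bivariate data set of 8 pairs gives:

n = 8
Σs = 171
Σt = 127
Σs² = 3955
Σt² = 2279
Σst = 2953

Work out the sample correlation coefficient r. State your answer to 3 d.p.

0.849

r = (nΣst − ΣsΣt) / √[(nΣs² − (Σs)²)(nΣt² − (Σt)²)]
Numerator: 8×2953 − 171×127 = 1907
Denominator: √[(31640 − 29241)(18232 − 16129)] = √[2399 × 2103] = 2246.1293
r = 1907 / 2246.1293 ≈ 0.849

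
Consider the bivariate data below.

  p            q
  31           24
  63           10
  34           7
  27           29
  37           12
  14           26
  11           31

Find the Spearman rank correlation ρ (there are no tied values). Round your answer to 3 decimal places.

Rank p: 4, 7, 5, 3, 6, 2, 1
Rank q: 4, 2, 1, 6, 3, 5, 7
d = rank(p) − rank(q): 0, 5, 4, -3, 3, -3, -6; Σd² = 104
ρ = 1 − 6Σd² / [n(n²−1)] = 1 − 6×104 / (7×48) = 1 − 624/336 ≈ -0.857

-0.857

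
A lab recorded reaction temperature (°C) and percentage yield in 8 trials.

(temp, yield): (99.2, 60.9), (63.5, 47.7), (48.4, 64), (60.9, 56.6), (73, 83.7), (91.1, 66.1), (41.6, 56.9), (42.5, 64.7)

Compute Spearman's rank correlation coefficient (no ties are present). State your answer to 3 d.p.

0.238

Rank temp: 8, 5, 3, 4, 6, 7, 1, 2
Rank yield: 4, 1, 5, 2, 8, 7, 3, 6
d = rank(temp) − rank(yield): 4, 4, -2, 2, -2, 0, -2, -4; Σd² = 64
ρ = 1 − 6Σd² / [n(n²−1)] = 1 − 6×64 / (8×63) = 1 − 384/504 ≈ 0.238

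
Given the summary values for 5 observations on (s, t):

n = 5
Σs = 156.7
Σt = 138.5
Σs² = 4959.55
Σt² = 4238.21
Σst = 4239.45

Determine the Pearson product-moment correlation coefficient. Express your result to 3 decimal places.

r = (nΣst − ΣsΣt) / √[(nΣs² − (Σs)²)(nΣt² − (Σt)²)]
Numerator: 5×4239.45 − 156.7×138.5 = -505.7
Denominator: √[(24797.75 − 24554.89)(21191.05 − 19182.25)] = √[242.86 × 2008.8] = 698.4677
r = -505.7 / 698.4677 ≈ -0.724

-0.724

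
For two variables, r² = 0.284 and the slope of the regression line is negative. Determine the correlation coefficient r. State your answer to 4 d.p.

|r| = √0.284 = 0.5329
The association is negative, so r = −0.5329.

-0.5329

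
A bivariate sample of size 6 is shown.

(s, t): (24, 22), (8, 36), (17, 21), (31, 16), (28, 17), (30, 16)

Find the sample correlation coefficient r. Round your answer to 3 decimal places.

n = 6, Σs = 138, Σt = 128, Σs² = 3574, Σt² = 3022, Σst = 2625
nΣst − ΣsΣt = 15750 − 17664 = -1914
nΣs² − (Σs)² = 21444 − 19044 = 2400; nΣt² − (Σt)² = 18132 − 16384 = 1748
r = -1914 / √(2400 × 1748) = -1914 / 2048.2187 ≈ -0.934

-0.934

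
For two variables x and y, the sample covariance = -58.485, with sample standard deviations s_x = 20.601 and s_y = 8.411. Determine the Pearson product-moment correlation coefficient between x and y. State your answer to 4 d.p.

r = Cov(x,y) / (s_x · s_y) = -58.485 / (20.601 × 8.411)
  = -58.485 / 173.2750 ≈ -0.3375

-0.3375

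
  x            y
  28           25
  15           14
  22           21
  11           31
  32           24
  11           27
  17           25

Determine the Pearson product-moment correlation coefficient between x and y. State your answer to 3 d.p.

-0.159

n = 7, Σx = 136, Σy = 167, Σx² = 3048, Σy² = 4153, Σxy = 3203
nΣxy − ΣxΣy = 22421 − 22712 = -291
nΣx² − (Σx)² = 21336 − 18496 = 2840; nΣy² − (Σy)² = 29071 − 27889 = 1182
r = -291 / √(2840 × 1182) = -291 / 1832.1790 ≈ -0.159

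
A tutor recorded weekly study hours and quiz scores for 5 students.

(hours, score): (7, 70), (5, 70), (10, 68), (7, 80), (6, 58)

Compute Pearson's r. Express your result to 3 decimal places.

0.102

n = 5, Σx = 35, Σy = 346, Σx² = 259, Σy² = 24188, Σxy = 2428
nΣxy − ΣxΣy = 12140 − 12110 = 30
nΣx² − (Σx)² = 1295 − 1225 = 70; nΣy² − (Σy)² = 120940 − 119716 = 1224
r = 30 / √(70 × 1224) = 30 / 292.7115 ≈ 0.102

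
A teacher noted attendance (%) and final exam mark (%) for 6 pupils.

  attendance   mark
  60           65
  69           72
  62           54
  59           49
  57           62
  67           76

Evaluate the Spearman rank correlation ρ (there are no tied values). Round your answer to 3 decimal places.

0.657

Rank attendance: 3, 6, 4, 2, 1, 5
Rank mark: 4, 5, 2, 1, 3, 6
d = rank(attendance) − rank(mark): -1, 1, 2, 1, -2, -1; Σd² = 12
ρ = 1 − 6Σd² / [n(n²−1)] = 1 − 6×12 / (6×35) = 1 − 72/210 ≈ 0.657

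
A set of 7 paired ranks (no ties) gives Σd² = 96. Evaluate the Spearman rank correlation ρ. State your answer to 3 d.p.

ρ = 1 − 6Σd² / [n(n²−1)] = 1 − 6×96 / (7×48)
  = 1 − 576/336 = 1 − 1.7143 ≈ -0.714

-0.714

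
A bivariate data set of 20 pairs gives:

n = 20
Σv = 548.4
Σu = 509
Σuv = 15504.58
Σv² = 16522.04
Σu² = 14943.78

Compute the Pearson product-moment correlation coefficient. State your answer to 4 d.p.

r = (nΣuv − ΣuΣv) / √[(nΣu² − (Σu)²)(nΣv² − (Σv)²)]
Numerator: 20×15504.58 − 509×548.4 = 30956
Denominator: √[(298875.6 − 259081)(330440.8 − 300742.56)] = √[39794.6 × 29698.24] = 34377.7483
r = 30956 / 34377.7483 ≈ 0.9005

0.9005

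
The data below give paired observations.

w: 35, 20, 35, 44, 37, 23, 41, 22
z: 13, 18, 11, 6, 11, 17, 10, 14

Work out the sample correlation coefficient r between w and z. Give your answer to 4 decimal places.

n = 8, Σw = 257, Σz = 100, Σw² = 8849, Σz² = 1356, Σwz = 2980
nΣwz − ΣwΣz = 23840 − 25700 = -1860
nΣw² − (Σw)² = 70792 − 66049 = 4743; nΣz² − (Σz)² = 10848 − 10000 = 848
r = -1860 / √(4743 × 848) = -1860 / 2005.5084 ≈ -0.9274

-0.9274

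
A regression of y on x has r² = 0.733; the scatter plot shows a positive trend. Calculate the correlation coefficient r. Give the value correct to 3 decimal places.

|r| = √0.733 = 0.856
The association is positive, so r = 0.856.

0.856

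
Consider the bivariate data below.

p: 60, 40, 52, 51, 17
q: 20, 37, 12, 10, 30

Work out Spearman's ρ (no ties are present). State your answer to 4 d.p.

Rank p: 5, 2, 4, 3, 1
Rank q: 3, 5, 2, 1, 4
d = rank(p) − rank(q): 2, -3, 2, 2, -3; Σd² = 30
ρ = 1 − 6Σd² / [n(n²−1)] = 1 − 6×30 / (5×24) = 1 − 180/120 ≈ -0.5000

-0.5000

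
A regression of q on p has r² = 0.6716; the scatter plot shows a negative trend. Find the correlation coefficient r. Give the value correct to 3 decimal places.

|r| = √0.6716 = 0.820
The association is negative, so r = −0.820.

-0.820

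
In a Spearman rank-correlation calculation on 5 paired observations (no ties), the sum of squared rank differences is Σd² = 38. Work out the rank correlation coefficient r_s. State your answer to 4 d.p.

-0.9000

ρ = 1 − 6Σd² / [n(n²−1)] = 1 − 6×38 / (5×24)
  = 1 − 228/120 = 1 − 1.90000 ≈ -0.9000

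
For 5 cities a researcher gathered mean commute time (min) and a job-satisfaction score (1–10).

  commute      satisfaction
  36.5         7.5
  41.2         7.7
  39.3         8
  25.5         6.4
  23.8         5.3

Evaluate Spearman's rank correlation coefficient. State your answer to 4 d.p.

0.9000

Rank commute: 3, 5, 4, 2, 1
Rank satisfaction: 3, 4, 5, 2, 1
d = rank(commute) − rank(satisfaction): 0, 1, -1, 0, 0; Σd² = 2
ρ = 1 − 6Σd² / [n(n²−1)] = 1 − 6×2 / (5×24) = 1 − 12/120 ≈ 0.9000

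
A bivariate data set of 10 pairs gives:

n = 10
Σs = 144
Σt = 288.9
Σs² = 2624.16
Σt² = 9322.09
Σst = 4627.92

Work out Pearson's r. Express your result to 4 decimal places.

r = (nΣst − ΣsΣt) / √[(nΣs² − (Σs)²)(nΣt² − (Σt)²)]
Numerator: 10×4627.92 − 144×288.9 = 4677.6
Denominator: √[(26241.6 − 20736)(93220.9 − 83463.21)] = √[5505.6 × 9757.69] = 7329.5251
r = 4677.6 / 7329.5251 ≈ 0.6382

0.6382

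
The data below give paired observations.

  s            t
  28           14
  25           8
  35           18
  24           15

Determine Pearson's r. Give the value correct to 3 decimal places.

0.672

n = 4, Σs = 112, Σt = 55, Σs² = 3210, Σt² = 809, Σst = 1582
nΣst − ΣsΣt = 6328 − 6160 = 168
nΣs² − (Σs)² = 12840 − 12544 = 296; nΣt² − (Σt)² = 3236 − 3025 = 211
r = 168 / √(296 × 211) = 168 / 249.9120 ≈ 0.672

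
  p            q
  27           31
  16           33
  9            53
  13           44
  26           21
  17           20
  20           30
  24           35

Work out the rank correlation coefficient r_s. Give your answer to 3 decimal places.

-0.571

Rank p: 8, 3, 1, 2, 7, 4, 5, 6
Rank q: 4, 5, 8, 7, 2, 1, 3, 6
d = rank(p) − rank(q): 4, -2, -7, -5, 5, 3, 2, 0; Σd² = 132
ρ = 1 − 6Σd² / [n(n²−1)] = 1 − 6×132 / (8×63) = 1 − 792/504 ≈ -0.571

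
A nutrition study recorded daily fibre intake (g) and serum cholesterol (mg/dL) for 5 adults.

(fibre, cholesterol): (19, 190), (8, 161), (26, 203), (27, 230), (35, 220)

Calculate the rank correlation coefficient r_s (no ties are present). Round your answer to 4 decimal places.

0.9000

Rank fibre: 2, 1, 3, 4, 5
Rank cholesterol: 2, 1, 3, 5, 4
d = rank(fibre) − rank(cholesterol): 0, 0, 0, -1, 1; Σd² = 2
ρ = 1 − 6Σd² / [n(n²−1)] = 1 − 6×2 / (5×24) = 1 − 12/120 ≈ 0.9000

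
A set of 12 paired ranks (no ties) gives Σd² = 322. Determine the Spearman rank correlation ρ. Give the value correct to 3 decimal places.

-0.126

ρ = 1 − 6Σd² / [n(n²−1)] = 1 − 6×322 / (12×143)
  = 1 − 1932/1716 = 1 − 1.1259 ≈ -0.126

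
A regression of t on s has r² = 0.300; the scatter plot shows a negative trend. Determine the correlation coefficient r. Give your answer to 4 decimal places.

-0.5477

|r| = √0.300 = 0.5477
The association is negative, so r = −0.5477.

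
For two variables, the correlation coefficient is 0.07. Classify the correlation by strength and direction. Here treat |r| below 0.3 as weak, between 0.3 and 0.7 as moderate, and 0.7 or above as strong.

r = 0.07 > 0 so the relationship is positive.
|r| = 0.07, which falls in the weak range.

weak positive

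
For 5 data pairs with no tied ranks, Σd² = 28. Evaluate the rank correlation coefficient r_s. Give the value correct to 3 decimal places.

ρ = 1 − 6Σd² / [n(n²−1)] = 1 − 6×28 / (5×24)
  = 1 − 168/120 = 1 − 1.4000 ≈ -0.400

-0.400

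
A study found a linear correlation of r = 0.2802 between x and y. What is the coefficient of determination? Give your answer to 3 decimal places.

0.079

r² = (0.2802)² = 0.079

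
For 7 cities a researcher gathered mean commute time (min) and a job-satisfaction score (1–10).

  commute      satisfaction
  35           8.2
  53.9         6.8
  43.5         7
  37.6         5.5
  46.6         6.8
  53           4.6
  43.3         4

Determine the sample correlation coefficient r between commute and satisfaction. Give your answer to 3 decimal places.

-0.298

n = 7, Σx = 312.9, Σy = 42.9, Σx² = 14291.67, Σy² = 276.13, Σxy = 1898.7
nΣxy − ΣxΣy = 13290.9 − 13423.41 = -132.51
nΣx² − (Σx)² = 100041.69 − 97906.41 = 2135.28; nΣy² − (Σy)² = 1932.91 − 1840.41 = 92.5
r = -132.51 / √(2135.28 × 92.5) = -132.51 / 444.4248 ≈ -0.298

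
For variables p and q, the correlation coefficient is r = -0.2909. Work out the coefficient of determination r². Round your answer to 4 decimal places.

0.0846

r² = (-0.2909)² = 0.0846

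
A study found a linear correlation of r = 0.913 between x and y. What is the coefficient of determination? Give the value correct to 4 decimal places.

r² = (0.913)² = 0.8336

0.8336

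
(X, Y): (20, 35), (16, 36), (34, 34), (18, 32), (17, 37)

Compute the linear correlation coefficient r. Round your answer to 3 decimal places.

-0.298

n = 5, ΣX = 105, ΣY = 174, ΣX² = 2425, ΣY² = 6070, ΣXY = 3637
nΣXY − ΣXΣY = 18185 − 18270 = -85
nΣX² − (ΣX)² = 12125 − 11025 = 1100; nΣY² − (ΣY)² = 30350 − 30276 = 74
r = -85 / √(1100 × 74) = -85 / 285.3069 ≈ -0.298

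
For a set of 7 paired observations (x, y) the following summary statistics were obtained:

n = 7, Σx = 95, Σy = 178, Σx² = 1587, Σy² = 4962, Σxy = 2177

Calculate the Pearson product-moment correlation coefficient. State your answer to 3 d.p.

r = (nΣxy − ΣxΣy) / √[(nΣx² − (Σx)²)(nΣy² − (Σy)²)]
Numerator: 7×2177 − 95×178 = -1671
Denominator: √[(11109 − 9025)(34734 − 31684)] = √[2084 × 3050] = 2521.1505
r = -1671 / 2521.1505 ≈ -0.663

-0.663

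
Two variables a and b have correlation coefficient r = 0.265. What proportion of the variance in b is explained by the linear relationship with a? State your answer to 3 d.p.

r² = (0.265)² = 0.070

0.070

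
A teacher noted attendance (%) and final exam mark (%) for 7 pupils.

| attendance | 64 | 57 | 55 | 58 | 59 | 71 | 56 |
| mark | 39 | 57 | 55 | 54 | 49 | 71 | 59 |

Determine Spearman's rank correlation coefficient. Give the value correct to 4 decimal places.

Rank attendance: 6, 3, 1, 4, 5, 7, 2
Rank mark: 1, 5, 4, 3, 2, 7, 6
d = rank(attendance) − rank(mark): 5, -2, -3, 1, 3, 0, -4; Σd² = 64
ρ = 1 − 6Σd² / [n(n²−1)] = 1 − 6×64 / (7×48) = 1 − 384/336 ≈ -0.1429

-0.1429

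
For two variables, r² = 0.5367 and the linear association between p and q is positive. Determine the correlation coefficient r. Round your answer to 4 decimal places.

|r| = √0.5367 = 0.7326
The association is positive, so r = 0.7326.

0.7326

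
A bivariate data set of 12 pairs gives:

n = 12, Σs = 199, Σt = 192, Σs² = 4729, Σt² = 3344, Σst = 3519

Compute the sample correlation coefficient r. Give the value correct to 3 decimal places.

0.537

r = (nΣst − ΣsΣt) / √[(nΣs² − (Σs)²)(nΣt² − (Σt)²)]
Numerator: 12×3519 − 199×192 = 4020
Denominator: √[(56748 − 39601)(40128 − 36864)] = √[17147 × 3264] = 7481.1635
r = 4020 / 7481.1635 ≈ 0.537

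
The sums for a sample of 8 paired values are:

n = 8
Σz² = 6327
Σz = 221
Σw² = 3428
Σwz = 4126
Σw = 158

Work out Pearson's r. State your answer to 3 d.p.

-0.914

r = (nΣwz − ΣwΣz) / √[(nΣw² − (Σw)²)(nΣz² − (Σz)²)]
Numerator: 8×4126 − 158×221 = -1910
Denominator: √[(27424 − 24964)(50616 − 48841)] = √[2460 × 1775] = 2089.6172
r = -1910 / 2089.6172 ≈ -0.914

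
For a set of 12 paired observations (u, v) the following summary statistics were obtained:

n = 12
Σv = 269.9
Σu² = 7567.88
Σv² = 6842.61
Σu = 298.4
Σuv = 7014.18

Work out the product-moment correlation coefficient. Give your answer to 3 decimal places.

r = (nΣuv − ΣuΣv) / √[(nΣu² − (Σu)²)(nΣv² − (Σv)²)]
Numerator: 12×7014.18 − 298.4×269.9 = 3632
Denominator: √[(90814.56 − 89042.56)(82111.32 − 72846.01)] = √[1772 × 9265.31] = 4051.9291
r = 3632 / 4051.9291 ≈ 0.896

0.896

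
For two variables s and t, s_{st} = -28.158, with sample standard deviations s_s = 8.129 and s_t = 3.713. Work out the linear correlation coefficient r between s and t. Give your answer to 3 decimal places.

r = Cov(s,t) / (s_s · s_t) = -28.158 / (8.129 × 3.713)
  = -28.158 / 30.1830 ≈ -0.933

-0.933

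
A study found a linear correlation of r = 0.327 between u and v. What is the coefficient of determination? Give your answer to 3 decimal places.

0.107

r² = (0.327)² = 0.107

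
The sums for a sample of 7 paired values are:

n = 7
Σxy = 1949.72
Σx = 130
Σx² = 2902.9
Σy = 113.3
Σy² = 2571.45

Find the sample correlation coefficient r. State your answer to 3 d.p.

-0.257

r = (nΣxy − ΣxΣy) / √[(nΣx² − (Σx)²)(nΣy² − (Σy)²)]
Numerator: 7×1949.72 − 130×113.3 = -1080.96
Denominator: √[(20320.3 − 16900)(18000.15 − 12836.89)] = √[3420.3 × 5163.26] = 4202.3682
r = -1080.96 / 4202.3682 ≈ -0.257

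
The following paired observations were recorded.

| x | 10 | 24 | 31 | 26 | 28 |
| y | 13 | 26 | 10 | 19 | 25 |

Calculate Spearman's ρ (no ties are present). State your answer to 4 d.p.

-0.3000

Rank x: 1, 2, 5, 3, 4
Rank y: 2, 5, 1, 3, 4
d = rank(x) − rank(y): -1, -3, 4, 0, 0; Σd² = 26
ρ = 1 − 6Σd² / [n(n²−1)] = 1 − 6×26 / (5×24) = 1 − 156/120 ≈ -0.3000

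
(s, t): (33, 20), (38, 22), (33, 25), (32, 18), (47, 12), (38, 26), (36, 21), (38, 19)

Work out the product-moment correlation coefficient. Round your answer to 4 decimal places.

n = 8, Σs = 295, Σt = 163, Σs² = 11039, Σt² = 3455, Σst = 5927
nΣst − ΣsΣt = 47416 − 48085 = -669
nΣs² − (Σs)² = 88312 − 87025 = 1287; nΣt² − (Σt)² = 27640 − 26569 = 1071
r = -669 / √(1287 × 1071) = -669 / 1174.0430 ≈ -0.5698

-0.5698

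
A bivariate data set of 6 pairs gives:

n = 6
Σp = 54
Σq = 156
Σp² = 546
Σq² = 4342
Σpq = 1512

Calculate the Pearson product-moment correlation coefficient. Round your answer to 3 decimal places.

r = (nΣpq − ΣpΣq) / √[(nΣp² − (Σp)²)(nΣq² − (Σq)²)]
Numerator: 6×1512 − 54×156 = 648
Denominator: √[(3276 − 2916)(26052 − 24336)] = √[360 × 1716] = 785.9771
r = 648 / 785.9771 ≈ 0.824

0.824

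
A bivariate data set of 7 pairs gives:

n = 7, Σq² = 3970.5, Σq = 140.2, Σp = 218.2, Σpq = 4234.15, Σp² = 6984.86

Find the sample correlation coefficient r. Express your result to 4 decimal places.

r = (nΣpq − ΣpΣq) / √[(nΣp² − (Σp)²)(nΣq² − (Σq)²)]
Numerator: 7×4234.15 − 218.2×140.2 = -952.59
Denominator: √[(48894.02 − 47611.24)(27793.5 − 19656.04)] = √[1282.78 × 8137.46] = 3230.8777
r = -952.59 / 3230.8777 ≈ -0.2948

-0.2948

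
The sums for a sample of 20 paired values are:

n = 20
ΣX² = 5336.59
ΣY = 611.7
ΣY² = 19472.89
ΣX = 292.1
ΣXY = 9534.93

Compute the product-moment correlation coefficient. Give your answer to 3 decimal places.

r = (nΣXY − ΣXΣY) / √[(nΣX² − (ΣX)²)(nΣY² − (ΣY)²)]
Numerator: 20×9534.93 − 292.1×611.7 = 12021.03
Denominator: √[(106731.8 − 85322.41)(389457.8 − 374176.89)] = √[21409.39 × 15280.91] = 18087.4255
r = 12021.03 / 18087.4255 ≈ 0.665

0.665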